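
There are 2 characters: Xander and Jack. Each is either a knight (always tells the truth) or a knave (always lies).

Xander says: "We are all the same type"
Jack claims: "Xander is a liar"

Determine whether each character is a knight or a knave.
Xander is a knave.
Jack is a knight.

Verification:
- Xander (knave) says "We are all the same type" - this is FALSE (a lie) because Jack is a knight and Xander is a knave.
- Jack (knight) says "Xander is a liar" - this is TRUE because Xander is a knave.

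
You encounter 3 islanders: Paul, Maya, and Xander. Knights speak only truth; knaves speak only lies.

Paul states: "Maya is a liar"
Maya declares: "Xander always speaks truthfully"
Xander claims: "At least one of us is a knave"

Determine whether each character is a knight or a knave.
Paul is a knave.
Maya is a knight.
Xander is a knight.

Verification:
- Paul (knave) says "Maya is a liar" - this is FALSE (a lie) because Maya is a knight.
- Maya (knight) says "Xander always speaks truthfully" - this is TRUE because Xander is a knight.
- Xander (knight) says "At least one of us is a knave" - this is TRUE because Paul is a knave.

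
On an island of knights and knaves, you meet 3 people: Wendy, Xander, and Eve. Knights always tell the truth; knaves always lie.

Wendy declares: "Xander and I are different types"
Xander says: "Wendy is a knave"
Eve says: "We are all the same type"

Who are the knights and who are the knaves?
Wendy is a knight.
Xander is a knave.
Eve is a knave.

Verification:
- Wendy (knight) says "Xander and I are different types" - this is TRUE because Wendy is a knight and Xander is a knave.
- Xander (knave) says "Wendy is a knave" - this is FALSE (a lie) because Wendy is a knight.
- Eve (knave) says "We are all the same type" - this is FALSE (a lie) because Wendy is a knight and Xander and Eve are knaves.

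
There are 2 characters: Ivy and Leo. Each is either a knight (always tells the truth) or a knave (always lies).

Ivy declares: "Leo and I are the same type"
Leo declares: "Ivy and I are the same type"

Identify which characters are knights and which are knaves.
Ivy is a knight.
Leo is a knight.

Verification:
- Ivy (knight) says "Leo and I are the same type" - this is TRUE because Ivy is a knight and Leo is a knight.
- Leo (knight) says "Ivy and I are the same type" - this is TRUE because Leo is a knight and Ivy is a knight.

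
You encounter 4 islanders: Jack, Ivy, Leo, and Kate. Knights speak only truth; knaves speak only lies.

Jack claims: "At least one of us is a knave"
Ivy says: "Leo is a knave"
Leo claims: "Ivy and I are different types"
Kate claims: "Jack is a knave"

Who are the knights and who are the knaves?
Jack is a knight.
Ivy is a knave.
Leo is a knight.
Kate is a knave.

Verification:
- Jack (knight) says "At least one of us is a knave" - this is TRUE because Ivy and Kate are knaves.
- Ivy (knave) says "Leo is a knave" - this is FALSE (a lie) because Leo is a knight.
- Leo (knight) says "Ivy and I are different types" - this is TRUE because Leo is a knight and Ivy is a knave.
- Kate (knave) says "Jack is a knave" - this is FALSE (a lie) because Jack is a knight.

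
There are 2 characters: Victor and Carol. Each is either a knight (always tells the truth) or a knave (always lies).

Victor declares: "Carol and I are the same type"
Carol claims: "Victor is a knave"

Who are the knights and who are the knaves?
Victor is a knave.
Carol is a knight.

Verification:
- Victor (knave) says "Carol and I are the same type" - this is FALSE (a lie) because Victor is a knave and Carol is a knight.
- Carol (knight) says "Victor is a knave" - this is TRUE because Victor is a knave.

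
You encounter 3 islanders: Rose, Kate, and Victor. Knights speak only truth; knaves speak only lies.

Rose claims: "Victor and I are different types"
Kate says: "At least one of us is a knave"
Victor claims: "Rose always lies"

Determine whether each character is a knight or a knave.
Rose is a knight.
Kate is a knight.
Victor is a knave.

Verification:
- Rose (knight) says "Victor and I are different types" - this is TRUE because Rose is a knight and Victor is a knave.
- Kate (knight) says "At least one of us is a knave" - this is TRUE because Victor is a knave.
- Victor (knave) says "Rose always lies" - this is FALSE (a lie) because Rose is a knight.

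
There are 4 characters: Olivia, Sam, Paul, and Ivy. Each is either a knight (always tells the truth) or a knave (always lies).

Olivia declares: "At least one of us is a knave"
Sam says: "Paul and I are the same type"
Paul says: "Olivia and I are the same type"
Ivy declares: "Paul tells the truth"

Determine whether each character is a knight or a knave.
Olivia is a knight.
Sam is a knave.
Paul is a knight.
Ivy is a knight.

Verification:
- Olivia (knight) says "At least one of us is a knave" - this is TRUE because Sam is a knave.
- Sam (knave) says "Paul and I are the same type" - this is FALSE (a lie) because Sam is a knave and Paul is a knight.
- Paul (knight) says "Olivia and I are the same type" - this is TRUE because Paul is a knight and Olivia is a knight.
- Ivy (knight) says "Paul tells the truth" - this is TRUE because Paul is a knight.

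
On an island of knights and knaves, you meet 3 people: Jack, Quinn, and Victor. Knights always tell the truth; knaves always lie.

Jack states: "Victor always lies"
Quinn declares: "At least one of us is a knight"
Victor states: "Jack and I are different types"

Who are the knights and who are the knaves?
Jack is a knave.
Quinn is a knight.
Victor is a knight.

Verification:
- Jack (knave) says "Victor always lies" - this is FALSE (a lie) because Victor is a knight.
- Quinn (knight) says "At least one of us is a knight" - this is TRUE because Quinn and Victor are knights.
- Victor (knight) says "Jack and I are different types" - this is TRUE because Victor is a knight and Jack is a knave.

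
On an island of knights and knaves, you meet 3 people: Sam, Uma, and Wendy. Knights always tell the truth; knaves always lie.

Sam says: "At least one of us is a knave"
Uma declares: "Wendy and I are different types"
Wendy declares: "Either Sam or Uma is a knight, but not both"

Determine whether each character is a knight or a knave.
Sam is a knight.
Uma is a knight.
Wendy is a knave.

Verification:
- Sam (knight) says "At least one of us is a knave" - this is TRUE because Wendy is a knave.
- Uma (knight) says "Wendy and I are different types" - this is TRUE because Uma is a knight and Wendy is a knave.
- Wendy (knave) says "Either Sam or Uma is a knight, but not both" - this is FALSE (a lie) because Sam is a knight and Uma is a knight.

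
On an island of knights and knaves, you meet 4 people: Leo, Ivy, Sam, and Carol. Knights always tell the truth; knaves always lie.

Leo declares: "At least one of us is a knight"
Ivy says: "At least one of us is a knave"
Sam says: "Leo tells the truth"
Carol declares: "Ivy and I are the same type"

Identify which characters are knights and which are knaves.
Leo is a knight.
Ivy is a knight.
Sam is a knight.
Carol is a knave.

Verification:
- Leo (knight) says "At least one of us is a knight" - this is TRUE because Leo, Ivy, and Sam are knights.
- Ivy (knight) says "At least one of us is a knave" - this is TRUE because Carol is a knave.
- Sam (knight) says "Leo tells the truth" - this is TRUE because Leo is a knight.
- Carol (knave) says "Ivy and I are the same type" - this is FALSE (a lie) because Carol is a knave and Ivy is a knight.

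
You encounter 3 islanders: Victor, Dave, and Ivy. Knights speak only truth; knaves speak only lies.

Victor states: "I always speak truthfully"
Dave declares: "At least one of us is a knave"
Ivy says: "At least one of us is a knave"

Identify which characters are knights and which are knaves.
Victor is a knave.
Dave is a knight.
Ivy is a knight.

Verification:
- Victor (knave) says "I always speak truthfully" - this is FALSE (a lie) because Victor is a knave.
- Dave (knight) says "At least one of us is a knave" - this is TRUE because Victor is a knave.
- Ivy (knight) says "At least one of us is a knave" - this is TRUE because Victor is a knave.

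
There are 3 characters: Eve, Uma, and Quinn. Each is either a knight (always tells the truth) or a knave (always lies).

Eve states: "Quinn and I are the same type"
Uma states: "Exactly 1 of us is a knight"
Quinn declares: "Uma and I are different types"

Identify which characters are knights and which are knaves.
Eve is a knight.
Uma is a knave.
Quinn is a knight.

Verification:
- Eve (knight) says "Quinn and I are the same type" - this is TRUE because Eve is a knight and Quinn is a knight.
- Uma (knave) says "Exactly 1 of us is a knight" - this is FALSE (a lie) because there are 2 knights.
- Quinn (knight) says "Uma and I are different types" - this is TRUE because Quinn is a knight and Uma is a knave.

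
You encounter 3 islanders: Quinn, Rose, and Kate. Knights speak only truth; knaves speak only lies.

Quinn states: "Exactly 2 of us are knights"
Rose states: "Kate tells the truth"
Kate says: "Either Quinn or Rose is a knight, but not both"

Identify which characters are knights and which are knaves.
Quinn is a knave.
Rose is a knave.
Kate is a knave.

Verification:
- Quinn (knave) says "Exactly 2 of us are knights" - this is FALSE (a lie) because there are 0 knights.
- Rose (knave) says "Kate tells the truth" - this is FALSE (a lie) because Kate is a knave.
- Kate (knave) says "Either Quinn or Rose is a knight, but not both" - this is FALSE (a lie) because Quinn is a knave and Rose is a knave.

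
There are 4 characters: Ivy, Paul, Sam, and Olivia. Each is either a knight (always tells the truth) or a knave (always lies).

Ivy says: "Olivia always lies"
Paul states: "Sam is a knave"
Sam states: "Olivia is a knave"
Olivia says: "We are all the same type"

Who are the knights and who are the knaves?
Ivy is a knight.
Paul is a knave.
Sam is a knight.
Olivia is a knave.

Verification:
- Ivy (knight) says "Olivia always lies" - this is TRUE because Olivia is a knave.
- Paul (knave) says "Sam is a knave" - this is FALSE (a lie) because Sam is a knight.
- Sam (knight) says "Olivia is a knave" - this is TRUE because Olivia is a knave.
- Olivia (knave) says "We are all the same type" - this is FALSE (a lie) because Ivy and Sam are knights and Paul and Olivia are knaves.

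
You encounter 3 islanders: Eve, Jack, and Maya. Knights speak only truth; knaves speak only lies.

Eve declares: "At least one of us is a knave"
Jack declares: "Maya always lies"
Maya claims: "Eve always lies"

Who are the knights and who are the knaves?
Eve is a knight.
Jack is a knight.
Maya is a knave.

Verification:
- Eve (knight) says "At least one of us is a knave" - this is TRUE because Maya is a knave.
- Jack (knight) says "Maya always lies" - this is TRUE because Maya is a knave.
- Maya (knave) says "Eve always lies" - this is FALSE (a lie) because Eve is a knight.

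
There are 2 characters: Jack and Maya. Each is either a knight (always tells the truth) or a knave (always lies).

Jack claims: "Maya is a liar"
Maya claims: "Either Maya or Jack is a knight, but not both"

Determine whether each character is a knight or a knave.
Jack is a knave.
Maya is a knight.

Verification:
- Jack (knave) says "Maya is a liar" - this is FALSE (a lie) because Maya is a knight.
- Maya (knight) says "Either Maya or Jack is a knight, but not both" - this is TRUE because Maya is a knight and Jack is a knave.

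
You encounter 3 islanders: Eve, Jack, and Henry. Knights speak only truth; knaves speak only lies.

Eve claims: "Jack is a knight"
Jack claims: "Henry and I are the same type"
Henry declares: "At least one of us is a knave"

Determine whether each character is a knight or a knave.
Eve is a knave.
Jack is a knave.
Henry is a knight.

Verification:
- Eve (knave) says "Jack is a knight" - this is FALSE (a lie) because Jack is a knave.
- Jack (knave) says "Henry and I are the same type" - this is FALSE (a lie) because Jack is a knave and Henry is a knight.
- Henry (knight) says "At least one of us is a knave" - this is TRUE because Eve and Jack are knaves.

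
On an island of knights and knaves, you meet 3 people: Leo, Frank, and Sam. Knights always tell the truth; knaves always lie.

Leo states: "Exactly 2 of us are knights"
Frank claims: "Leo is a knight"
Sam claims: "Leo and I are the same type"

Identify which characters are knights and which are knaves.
Leo is a knight.
Frank is a knight.
Sam is a knave.

Verification:
- Leo (knight) says "Exactly 2 of us are knights" - this is TRUE because there are 2 knights.
- Frank (knight) says "Leo is a knight" - this is TRUE because Leo is a knight.
- Sam (knave) says "Leo and I are the same type" - this is FALSE (a lie) because Sam is a knave and Leo is a knight.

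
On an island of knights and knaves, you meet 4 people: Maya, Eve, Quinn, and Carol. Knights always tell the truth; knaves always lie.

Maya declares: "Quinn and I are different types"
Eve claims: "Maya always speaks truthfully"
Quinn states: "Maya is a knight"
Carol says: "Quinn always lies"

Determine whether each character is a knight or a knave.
Maya is a knave.
Eve is a knave.
Quinn is a knave.
Carol is a knight.

Verification:
- Maya (knave) says "Quinn and I are different types" - this is FALSE (a lie) because Maya is a knave and Quinn is a knave.
- Eve (knave) says "Maya always speaks truthfully" - this is FALSE (a lie) because Maya is a knave.
- Quinn (knave) says "Maya is a knight" - this is FALSE (a lie) because Maya is a knave.
- Carol (knight) says "Quinn always lies" - this is TRUE because Quinn is a knave.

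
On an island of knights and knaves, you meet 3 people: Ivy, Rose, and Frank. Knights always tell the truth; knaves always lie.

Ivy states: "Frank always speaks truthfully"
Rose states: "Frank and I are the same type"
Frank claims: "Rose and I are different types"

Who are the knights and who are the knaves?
Ivy is a knight.
Rose is a knave.
Frank is a knight.

Verification:
- Ivy (knight) says "Frank always speaks truthfully" - this is TRUE because Frank is a knight.
- Rose (knave) says "Frank and I are the same type" - this is FALSE (a lie) because Rose is a knave and Frank is a knight.
- Frank (knight) says "Rose and I are different types" - this is TRUE because Frank is a knight and Rose is a knave.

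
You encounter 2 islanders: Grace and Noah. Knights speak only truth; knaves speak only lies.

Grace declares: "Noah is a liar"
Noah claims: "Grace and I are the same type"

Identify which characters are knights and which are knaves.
Grace is a knight.
Noah is a knave.

Verification:
- Grace (knight) says "Noah is a liar" - this is TRUE because Noah is a knave.
- Noah (knave) says "Grace and I are the same type" - this is FALSE (a lie) because Noah is a knave and Grace is a knight.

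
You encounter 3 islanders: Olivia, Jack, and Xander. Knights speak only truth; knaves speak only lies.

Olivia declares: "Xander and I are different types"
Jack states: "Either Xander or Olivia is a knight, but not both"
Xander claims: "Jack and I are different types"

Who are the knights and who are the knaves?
Olivia is a knave.
Jack is a knave.
Xander is a knave.

Verification:
- Olivia (knave) says "Xander and I are different types" - this is FALSE (a lie) because Olivia is a knave and Xander is a knave.
- Jack (knave) says "Either Xander or Olivia is a knight, but not both" - this is FALSE (a lie) because Xander is a knave and Olivia is a knave.
- Xander (knave) says "Jack and I are different types" - this is FALSE (a lie) because Xander is a knave and Jack is a knave.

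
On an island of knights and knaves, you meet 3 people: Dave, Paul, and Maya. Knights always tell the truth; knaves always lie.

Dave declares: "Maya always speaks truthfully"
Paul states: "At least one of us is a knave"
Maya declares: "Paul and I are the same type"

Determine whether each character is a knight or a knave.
Dave is a knave.
Paul is a knight.
Maya is a knave.

Verification:
- Dave (knave) says "Maya always speaks truthfully" - this is FALSE (a lie) because Maya is a knave.
- Paul (knight) says "At least one of us is a knave" - this is TRUE because Dave and Maya are knaves.
- Maya (knave) says "Paul and I are the same type" - this is FALSE (a lie) because Maya is a knave and Paul is a knight.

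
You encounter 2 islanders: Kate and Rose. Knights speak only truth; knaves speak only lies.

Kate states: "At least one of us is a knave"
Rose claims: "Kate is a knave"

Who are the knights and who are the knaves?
Kate is a knight.
Rose is a knave.

Verification:
- Kate (knight) says "At least one of us is a knave" - this is TRUE because Rose is a knave.
- Rose (knave) says "Kate is a knave" - this is FALSE (a lie) because Kate is a knight.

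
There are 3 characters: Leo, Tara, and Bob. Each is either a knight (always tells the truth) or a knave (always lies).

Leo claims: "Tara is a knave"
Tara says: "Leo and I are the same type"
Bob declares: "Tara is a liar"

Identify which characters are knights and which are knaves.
Leo is a knight.
Tara is a knave.
Bob is a knight.

Verification:
- Leo (knight) says "Tara is a knave" - this is TRUE because Tara is a knave.
- Tara (knave) says "Leo and I are the same type" - this is FALSE (a lie) because Tara is a knave and Leo is a knight.
- Bob (knight) says "Tara is a liar" - this is TRUE because Tara is a knave.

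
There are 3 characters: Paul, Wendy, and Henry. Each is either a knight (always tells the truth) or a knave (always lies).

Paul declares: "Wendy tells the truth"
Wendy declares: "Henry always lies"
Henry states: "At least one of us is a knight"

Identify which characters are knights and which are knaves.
Paul is a knave.
Wendy is a knave.
Henry is a knight.

Verification:
- Paul (knave) says "Wendy tells the truth" - this is FALSE (a lie) because Wendy is a knave.
- Wendy (knave) says "Henry always lies" - this is FALSE (a lie) because Henry is a knight.
- Henry (knight) says "At least one of us is a knight" - this is TRUE because Henry is a knight.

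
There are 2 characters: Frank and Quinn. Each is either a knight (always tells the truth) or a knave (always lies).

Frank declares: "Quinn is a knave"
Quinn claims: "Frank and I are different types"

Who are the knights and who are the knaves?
Frank is a knave.
Quinn is a knight.

Verification:
- Frank (knave) says "Quinn is a knave" - this is FALSE (a lie) because Quinn is a knight.
- Quinn (knight) says "Frank and I are different types" - this is TRUE because Quinn is a knight and Frank is a knave.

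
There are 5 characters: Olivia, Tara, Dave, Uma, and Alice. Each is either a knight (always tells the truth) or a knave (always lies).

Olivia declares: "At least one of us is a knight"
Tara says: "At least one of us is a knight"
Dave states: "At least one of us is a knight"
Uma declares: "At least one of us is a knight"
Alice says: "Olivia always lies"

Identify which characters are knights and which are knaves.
Olivia is a knight.
Tara is a knight.
Dave is a knight.
Uma is a knight.
Alice is a knave.

Verification:
- Olivia (knight) says "At least one of us is a knight" - this is TRUE because Olivia, Tara, Dave, and Uma are knights.
- Tara (knight) says "At least one of us is a knight" - this is TRUE because Olivia, Tara, Dave, and Uma are knights.
- Dave (knight) says "At least one of us is a knight" - this is TRUE because Olivia, Tara, Dave, and Uma are knights.
- Uma (knight) says "At least one of us is a knight" - this is TRUE because Olivia, Tara, Dave, and Uma are knights.
- Alice (knave) says "Olivia always lies" - this is FALSE (a lie) because Olivia is a knight.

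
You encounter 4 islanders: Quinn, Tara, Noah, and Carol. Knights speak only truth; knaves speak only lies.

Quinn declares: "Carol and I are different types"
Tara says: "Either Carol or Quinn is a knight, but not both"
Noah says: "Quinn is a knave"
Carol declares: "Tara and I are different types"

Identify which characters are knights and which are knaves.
Quinn is a knave.
Tara is a knave.
Noah is a knight.
Carol is a knave.

Verification:
- Quinn (knave) says "Carol and I are different types" - this is FALSE (a lie) because Quinn is a knave and Carol is a knave.
- Tara (knave) says "Either Carol or Quinn is a knight, but not both" - this is FALSE (a lie) because Carol is a knave and Quinn is a knave.
- Noah (knight) says "Quinn is a knave" - this is TRUE because Quinn is a knave.
- Carol (knave) says "Tara and I are different types" - this is FALSE (a lie) because Carol is a knave and Tara is a knave.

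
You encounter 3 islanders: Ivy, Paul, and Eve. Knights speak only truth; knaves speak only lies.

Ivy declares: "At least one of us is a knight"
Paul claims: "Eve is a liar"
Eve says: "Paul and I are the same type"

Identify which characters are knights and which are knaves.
Ivy is a knight.
Paul is a knight.
Eve is a knave.

Verification:
- Ivy (knight) says "At least one of us is a knight" - this is TRUE because Ivy and Paul are knights.
- Paul (knight) says "Eve is a liar" - this is TRUE because Eve is a knave.
- Eve (knave) says "Paul and I are the same type" - this is FALSE (a lie) because Eve is a knave and Paul is a knight.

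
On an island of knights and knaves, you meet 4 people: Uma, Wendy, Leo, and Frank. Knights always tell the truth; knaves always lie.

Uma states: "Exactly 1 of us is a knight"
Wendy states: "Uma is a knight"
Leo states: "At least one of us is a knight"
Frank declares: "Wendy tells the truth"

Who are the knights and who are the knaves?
Uma is a knave.
Wendy is a knave.
Leo is a knave.
Frank is a knave.

Verification:
- Uma (knave) says "Exactly 1 of us is a knight" - this is FALSE (a lie) because there are 0 knights.
- Wendy (knave) says "Uma is a knight" - this is FALSE (a lie) because Uma is a knave.
- Leo (knave) says "At least one of us is a knight" - this is FALSE (a lie) because no one is a knight.
- Frank (knave) says "Wendy tells the truth" - this is FALSE (a lie) because Wendy is a knave.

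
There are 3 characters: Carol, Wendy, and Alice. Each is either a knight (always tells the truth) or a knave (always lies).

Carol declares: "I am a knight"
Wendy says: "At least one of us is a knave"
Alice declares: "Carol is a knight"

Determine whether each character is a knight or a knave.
Carol is a knave.
Wendy is a knight.
Alice is a knave.

Verification:
- Carol (knave) says "I am a knight" - this is FALSE (a lie) because Carol is a knave.
- Wendy (knight) says "At least one of us is a knave" - this is TRUE because Carol and Alice are knaves.
- Alice (knave) says "Carol is a knight" - this is FALSE (a lie) because Carol is a knave.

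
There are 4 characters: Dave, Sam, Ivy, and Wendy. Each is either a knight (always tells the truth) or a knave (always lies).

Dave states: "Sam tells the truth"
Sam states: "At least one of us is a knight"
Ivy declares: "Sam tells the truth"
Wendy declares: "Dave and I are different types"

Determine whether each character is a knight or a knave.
Dave is a knave.
Sam is a knave.
Ivy is a knave.
Wendy is a knave.

Verification:
- Dave (knave) says "Sam tells the truth" - this is FALSE (a lie) because Sam is a knave.
- Sam (knave) says "At least one of us is a knight" - this is FALSE (a lie) because no one is a knight.
- Ivy (knave) says "Sam tells the truth" - this is FALSE (a lie) because Sam is a knave.
- Wendy (knave) says "Dave and I are different types" - this is FALSE (a lie) because Wendy is a knave and Dave is a knave.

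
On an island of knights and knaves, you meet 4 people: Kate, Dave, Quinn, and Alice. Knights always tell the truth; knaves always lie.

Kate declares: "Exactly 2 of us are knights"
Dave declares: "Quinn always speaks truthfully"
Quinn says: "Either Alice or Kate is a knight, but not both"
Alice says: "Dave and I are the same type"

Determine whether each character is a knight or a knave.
Kate is a knave.
Dave is a knight.
Quinn is a knight.
Alice is a knight.

Verification:
- Kate (knave) says "Exactly 2 of us are knights" - this is FALSE (a lie) because there are 3 knights.
- Dave (knight) says "Quinn always speaks truthfully" - this is TRUE because Quinn is a knight.
- Quinn (knight) says "Either Alice or Kate is a knight, but not both" - this is TRUE because Alice is a knight and Kate is a knave.
- Alice (knight) says "Dave and I are the same type" - this is TRUE because Alice is a knight and Dave is a knight.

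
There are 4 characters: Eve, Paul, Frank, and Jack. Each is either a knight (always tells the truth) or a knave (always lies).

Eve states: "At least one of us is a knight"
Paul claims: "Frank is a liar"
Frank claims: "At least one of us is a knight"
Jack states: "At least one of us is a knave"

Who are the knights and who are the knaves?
Eve is a knight.
Paul is a knave.
Frank is a knight.
Jack is a knight.

Verification:
- Eve (knight) says "At least one of us is a knight" - this is TRUE because Eve, Frank, and Jack are knights.
- Paul (knave) says "Frank is a liar" - this is FALSE (a lie) because Frank is a knight.
- Frank (knight) says "At least one of us is a knight" - this is TRUE because Eve, Frank, and Jack are knights.
- Jack (knight) says "At least one of us is a knave" - this is TRUE because Paul is a knave.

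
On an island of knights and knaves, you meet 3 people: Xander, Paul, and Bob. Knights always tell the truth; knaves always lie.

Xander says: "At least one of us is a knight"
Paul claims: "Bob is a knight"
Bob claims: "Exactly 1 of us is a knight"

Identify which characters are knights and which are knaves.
Xander is a knave.
Paul is a knave.
Bob is a knave.

Verification:
- Xander (knave) says "At least one of us is a knight" - this is FALSE (a lie) because no one is a knight.
- Paul (knave) says "Bob is a knight" - this is FALSE (a lie) because Bob is a knave.
- Bob (knave) says "Exactly 1 of us is a knight" - this is FALSE (a lie) because there are 0 knights.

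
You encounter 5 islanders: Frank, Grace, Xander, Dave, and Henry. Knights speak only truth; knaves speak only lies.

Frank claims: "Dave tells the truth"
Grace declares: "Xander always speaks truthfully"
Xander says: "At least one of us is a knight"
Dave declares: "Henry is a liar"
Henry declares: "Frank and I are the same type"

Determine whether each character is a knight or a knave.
Frank is a knight.
Grace is a knight.
Xander is a knight.
Dave is a knight.
Henry is a knave.

Verification:
- Frank (knight) says "Dave tells the truth" - this is TRUE because Dave is a knight.
- Grace (knight) says "Xander always speaks truthfully" - this is TRUE because Xander is a knight.
- Xander (knight) says "At least one of us is a knight" - this is TRUE because Frank, Grace, Xander, and Dave are knights.
- Dave (knight) says "Henry is a liar" - this is TRUE because Henry is a knave.
- Henry (knave) says "Frank and I are the same type" - this is FALSE (a lie) because Henry is a knave and Frank is a knight.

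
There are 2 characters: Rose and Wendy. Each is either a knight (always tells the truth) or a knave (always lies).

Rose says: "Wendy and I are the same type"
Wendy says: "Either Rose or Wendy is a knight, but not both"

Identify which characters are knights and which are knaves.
Rose is a knave.
Wendy is a knight.

Verification:
- Rose (knave) says "Wendy and I are the same type" - this is FALSE (a lie) because Rose is a knave and Wendy is a knight.
- Wendy (knight) says "Either Rose or Wendy is a knight, but not both" - this is TRUE because Rose is a knave and Wendy is a knight.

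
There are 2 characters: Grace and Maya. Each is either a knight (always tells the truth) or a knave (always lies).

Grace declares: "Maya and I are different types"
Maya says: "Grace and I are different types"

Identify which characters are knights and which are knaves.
Grace is a knave.
Maya is a knave.

Verification:
- Grace (knave) says "Maya and I are different types" - this is FALSE (a lie) because Grace is a knave and Maya is a knave.
- Maya (knave) says "Grace and I are different types" - this is FALSE (a lie) because Maya is a knave and Grace is a knave.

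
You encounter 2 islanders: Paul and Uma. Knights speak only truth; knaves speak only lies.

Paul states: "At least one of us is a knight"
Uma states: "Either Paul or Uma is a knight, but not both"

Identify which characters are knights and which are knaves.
Paul is a knave.
Uma is a knave.

Verification:
- Paul (knave) says "At least one of us is a knight" - this is FALSE (a lie) because no one is a knight.
- Uma (knave) says "Either Paul or Uma is a knight, but not both" - this is FALSE (a lie) because Paul is a knave and Uma is a knave.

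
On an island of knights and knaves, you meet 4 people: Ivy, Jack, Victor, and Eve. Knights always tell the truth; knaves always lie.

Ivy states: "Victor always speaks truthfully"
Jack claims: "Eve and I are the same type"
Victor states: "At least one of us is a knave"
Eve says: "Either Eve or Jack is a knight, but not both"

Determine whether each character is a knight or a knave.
Ivy is a knight.
Jack is a knave.
Victor is a knight.
Eve is a knight.

Verification:
- Ivy (knight) says "Victor always speaks truthfully" - this is TRUE because Victor is a knight.
- Jack (knave) says "Eve and I are the same type" - this is FALSE (a lie) because Jack is a knave and Eve is a knight.
- Victor (knight) says "At least one of us is a knave" - this is TRUE because Jack is a knave.
- Eve (knight) says "Either Eve or Jack is a knight, but not both" - this is TRUE because Eve is a knight and Jack is a knave.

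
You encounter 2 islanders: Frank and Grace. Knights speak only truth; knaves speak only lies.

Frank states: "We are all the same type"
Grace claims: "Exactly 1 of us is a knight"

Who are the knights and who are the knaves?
Frank is a knave.
Grace is a knight.

Verification:
- Frank (knave) says "We are all the same type" - this is FALSE (a lie) because Grace is a knight and Frank is a knave.
- Grace (knight) says "Exactly 1 of us is a knight" - this is TRUE because there are 1 knights.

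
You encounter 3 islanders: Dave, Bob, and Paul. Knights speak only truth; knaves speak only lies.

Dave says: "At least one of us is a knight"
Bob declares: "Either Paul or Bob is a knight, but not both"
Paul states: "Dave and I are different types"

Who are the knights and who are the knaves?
Dave is a knave.
Bob is a knave.
Paul is a knave.

Verification:
- Dave (knave) says "At least one of us is a knight" - this is FALSE (a lie) because no one is a knight.
- Bob (knave) says "Either Paul or Bob is a knight, but not both" - this is FALSE (a lie) because Paul is a knave and Bob is a knave.
- Paul (knave) says "Dave and I are different types" - this is FALSE (a lie) because Paul is a knave and Dave is a knave.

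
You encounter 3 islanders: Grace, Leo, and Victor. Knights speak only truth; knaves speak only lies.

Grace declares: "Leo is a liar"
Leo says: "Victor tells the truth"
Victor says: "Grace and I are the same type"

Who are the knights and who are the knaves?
Grace is a knight.
Leo is a knave.
Victor is a knave.

Verification:
- Grace (knight) says "Leo is a liar" - this is TRUE because Leo is a knave.
- Leo (knave) says "Victor tells the truth" - this is FALSE (a lie) because Victor is a knave.
- Victor (knave) says "Grace and I are the same type" - this is FALSE (a lie) because Victor is a knave and Grace is a knight.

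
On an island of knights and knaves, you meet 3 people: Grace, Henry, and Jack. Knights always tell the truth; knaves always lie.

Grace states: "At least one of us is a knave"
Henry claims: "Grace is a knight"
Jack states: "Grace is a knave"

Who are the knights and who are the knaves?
Grace is a knight.
Henry is a knight.
Jack is a knave.

Verification:
- Grace (knight) says "At least one of us is a knave" - this is TRUE because Jack is a knave.
- Henry (knight) says "Grace is a knight" - this is TRUE because Grace is a knight.
- Jack (knave) says "Grace is a knave" - this is FALSE (a lie) because Grace is a knight.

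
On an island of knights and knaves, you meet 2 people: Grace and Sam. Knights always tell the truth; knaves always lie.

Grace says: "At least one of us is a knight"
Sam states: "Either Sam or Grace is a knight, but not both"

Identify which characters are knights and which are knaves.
Grace is a knave.
Sam is a knave.

Verification:
- Grace (knave) says "At least one of us is a knight" - this is FALSE (a lie) because no one is a knight.
- Sam (knave) says "Either Sam or Grace is a knight, but not both" - this is FALSE (a lie) because Sam is a knave and Grace is a knave.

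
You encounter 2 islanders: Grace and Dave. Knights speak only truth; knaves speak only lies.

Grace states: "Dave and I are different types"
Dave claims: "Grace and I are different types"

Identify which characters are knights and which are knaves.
Grace is a knave.
Dave is a knave.

Verification:
- Grace (knave) says "Dave and I are different types" - this is FALSE (a lie) because Grace is a knave and Dave is a knave.
- Dave (knave) says "Grace and I are different types" - this is FALSE (a lie) because Dave is a knave and Grace is a knave.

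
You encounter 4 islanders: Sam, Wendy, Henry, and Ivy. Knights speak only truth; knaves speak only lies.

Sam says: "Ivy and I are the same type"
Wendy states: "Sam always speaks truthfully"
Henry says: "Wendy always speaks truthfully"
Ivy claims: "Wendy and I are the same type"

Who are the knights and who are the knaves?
Sam is a knight.
Wendy is a knight.
Henry is a knight.
Ivy is a knight.

Verification:
- Sam (knight) says "Ivy and I are the same type" - this is TRUE because Sam is a knight and Ivy is a knight.
- Wendy (knight) says "Sam always speaks truthfully" - this is TRUE because Sam is a knight.
- Henry (knight) says "Wendy always speaks truthfully" - this is TRUE because Wendy is a knight.
- Ivy (knight) says "Wendy and I are the same type" - this is TRUE because Ivy is a knight and Wendy is a knight.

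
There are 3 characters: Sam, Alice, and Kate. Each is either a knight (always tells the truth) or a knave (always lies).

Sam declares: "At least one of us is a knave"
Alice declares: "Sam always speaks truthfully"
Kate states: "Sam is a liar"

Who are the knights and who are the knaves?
Sam is a knight.
Alice is a knight.
Kate is a knave.

Verification:
- Sam (knight) says "At least one of us is a knave" - this is TRUE because Kate is a knave.
- Alice (knight) says "Sam always speaks truthfully" - this is TRUE because Sam is a knight.
- Kate (knave) says "Sam is a liar" - this is FALSE (a lie) because Sam is a knight.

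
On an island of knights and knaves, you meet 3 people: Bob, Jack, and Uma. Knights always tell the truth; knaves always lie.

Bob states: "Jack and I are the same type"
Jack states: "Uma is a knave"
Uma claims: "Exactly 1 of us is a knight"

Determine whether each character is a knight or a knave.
Bob is a knight.
Jack is a knight.
Uma is a knave.

Verification:
- Bob (knight) says "Jack and I are the same type" - this is TRUE because Bob is a knight and Jack is a knight.
- Jack (knight) says "Uma is a knave" - this is TRUE because Uma is a knave.
- Uma (knave) says "Exactly 1 of us is a knight" - this is FALSE (a lie) because there are 2 knights.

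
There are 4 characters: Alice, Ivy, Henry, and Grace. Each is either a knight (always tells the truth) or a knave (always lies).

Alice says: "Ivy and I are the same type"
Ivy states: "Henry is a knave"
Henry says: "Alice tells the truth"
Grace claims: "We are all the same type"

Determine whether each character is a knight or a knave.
Alice is a knave.
Ivy is a knight.
Henry is a knave.
Grace is a knave.

Verification:
- Alice (knave) says "Ivy and I are the same type" - this is FALSE (a lie) because Alice is a knave and Ivy is a knight.
- Ivy (knight) says "Henry is a knave" - this is TRUE because Henry is a knave.
- Henry (knave) says "Alice tells the truth" - this is FALSE (a lie) because Alice is a knave.
- Grace (knave) says "We are all the same type" - this is FALSE (a lie) because Ivy is a knight and Alice, Henry, and Grace are knaves.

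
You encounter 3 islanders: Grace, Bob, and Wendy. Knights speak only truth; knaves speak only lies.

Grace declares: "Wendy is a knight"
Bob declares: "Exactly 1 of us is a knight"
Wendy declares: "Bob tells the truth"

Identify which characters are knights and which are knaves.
Grace is a knave.
Bob is a knave.
Wendy is a knave.

Verification:
- Grace (knave) says "Wendy is a knight" - this is FALSE (a lie) because Wendy is a knave.
- Bob (knave) says "Exactly 1 of us is a knight" - this is FALSE (a lie) because there are 0 knights.
- Wendy (knave) says "Bob tells the truth" - this is FALSE (a lie) because Bob is a knave.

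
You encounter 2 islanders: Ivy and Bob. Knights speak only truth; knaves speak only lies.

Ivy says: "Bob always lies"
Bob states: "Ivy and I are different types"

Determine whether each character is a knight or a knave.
Ivy is a knave.
Bob is a knight.

Verification:
- Ivy (knave) says "Bob always lies" - this is FALSE (a lie) because Bob is a knight.
- Bob (knight) says "Ivy and I are different types" - this is TRUE because Bob is a knight and Ivy is a knave.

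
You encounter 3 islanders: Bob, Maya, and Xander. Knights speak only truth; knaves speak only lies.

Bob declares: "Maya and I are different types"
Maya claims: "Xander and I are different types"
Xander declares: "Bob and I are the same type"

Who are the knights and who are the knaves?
Bob is a knight.
Maya is a knave.
Xander is a knave.

Verification:
- Bob (knight) says "Maya and I are different types" - this is TRUE because Bob is a knight and Maya is a knave.
- Maya (knave) says "Xander and I are different types" - this is FALSE (a lie) because Maya is a knave and Xander is a knave.
- Xander (knave) says "Bob and I are the same type" - this is FALSE (a lie) because Xander is a knave and Bob is a knight.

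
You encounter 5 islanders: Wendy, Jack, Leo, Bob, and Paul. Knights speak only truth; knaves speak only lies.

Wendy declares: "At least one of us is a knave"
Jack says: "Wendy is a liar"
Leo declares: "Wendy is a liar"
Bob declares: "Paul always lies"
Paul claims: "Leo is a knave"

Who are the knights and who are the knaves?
Wendy is a knight.
Jack is a knave.
Leo is a knave.
Bob is a knave.
Paul is a knight.

Verification:
- Wendy (knight) says "At least one of us is a knave" - this is TRUE because Jack, Leo, and Bob are knaves.
- Jack (knave) says "Wendy is a liar" - this is FALSE (a lie) because Wendy is a knight.
- Leo (knave) says "Wendy is a liar" - this is FALSE (a lie) because Wendy is a knight.
- Bob (knave) says "Paul always lies" - this is FALSE (a lie) because Paul is a knight.
- Paul (knight) says "Leo is a knave" - this is TRUE because Leo is a knave.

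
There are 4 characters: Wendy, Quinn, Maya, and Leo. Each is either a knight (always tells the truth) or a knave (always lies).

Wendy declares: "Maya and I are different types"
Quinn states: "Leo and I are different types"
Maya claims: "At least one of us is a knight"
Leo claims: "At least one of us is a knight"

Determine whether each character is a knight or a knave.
Wendy is a knave.
Quinn is a knave.
Maya is a knave.
Leo is a knave.

Verification:
- Wendy (knave) says "Maya and I are different types" - this is FALSE (a lie) because Wendy is a knave and Maya is a knave.
- Quinn (knave) says "Leo and I are different types" - this is FALSE (a lie) because Quinn is a knave and Leo is a knave.
- Maya (knave) says "At least one of us is a knight" - this is FALSE (a lie) because no one is a knight.
- Leo (knave) says "At least one of us is a knight" - this is FALSE (a lie) because no one is a knight.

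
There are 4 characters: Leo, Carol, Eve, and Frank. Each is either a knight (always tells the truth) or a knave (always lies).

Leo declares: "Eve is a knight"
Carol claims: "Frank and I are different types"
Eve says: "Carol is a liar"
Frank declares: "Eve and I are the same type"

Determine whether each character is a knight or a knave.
Leo is a knight.
Carol is a knave.
Eve is a knight.
Frank is a knave.

Verification:
- Leo (knight) says "Eve is a knight" - this is TRUE because Eve is a knight.
- Carol (knave) says "Frank and I are different types" - this is FALSE (a lie) because Carol is a knave and Frank is a knave.
- Eve (knight) says "Carol is a liar" - this is TRUE because Carol is a knave.
- Frank (knave) says "Eve and I are the same type" - this is FALSE (a lie) because Frank is a knave and Eve is a knight.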